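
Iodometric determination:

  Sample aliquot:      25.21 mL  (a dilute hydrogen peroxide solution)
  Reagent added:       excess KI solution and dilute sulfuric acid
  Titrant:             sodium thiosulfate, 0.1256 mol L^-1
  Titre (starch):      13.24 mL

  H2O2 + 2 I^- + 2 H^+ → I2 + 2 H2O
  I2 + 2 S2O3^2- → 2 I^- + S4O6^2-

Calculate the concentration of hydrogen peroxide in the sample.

0.03298 mol/L

n(S2O3^2-) = 0.01324 × 0.1256 = 1.663 × 10^-3 mol
n(I2) = n(S2O3^2-)/2 = 8.315 × 10^-4 mol
n(H2O2) in the aliquot = 8.315 × 10^-4 mol (1:1 ratio)
[H2O2] = 8.315 × 10^-4 / 0.02521 = 0.03298 mol/L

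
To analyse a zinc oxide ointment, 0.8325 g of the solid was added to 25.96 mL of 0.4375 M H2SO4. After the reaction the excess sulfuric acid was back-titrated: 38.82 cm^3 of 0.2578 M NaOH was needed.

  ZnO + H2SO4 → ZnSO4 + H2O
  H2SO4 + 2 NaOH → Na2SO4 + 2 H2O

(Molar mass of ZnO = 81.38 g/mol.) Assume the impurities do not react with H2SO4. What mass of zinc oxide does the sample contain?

n(H2SO4) added = 0.02596 × 0.4375 = 0.01136 mol
n(NaOH) used in back-titration = 0.03882 × 0.2578 = 0.01001 mol
From the 1:2 ratio, n(H2SO4) left over = 1/2 × 0.01001 = 5.004 × 10^-3 mol
n(H2SO4) consumed by analyte = 0.01136 − 5.004 × 10^-3 = 6.354 × 10^-3 mol
n(ZnO) = 6.354 × 10^-3 mol (1:1 ratio)
mass of ZnO = 6.354 × 10^-3 × 81.38 = 0.5171 g

0.5171 g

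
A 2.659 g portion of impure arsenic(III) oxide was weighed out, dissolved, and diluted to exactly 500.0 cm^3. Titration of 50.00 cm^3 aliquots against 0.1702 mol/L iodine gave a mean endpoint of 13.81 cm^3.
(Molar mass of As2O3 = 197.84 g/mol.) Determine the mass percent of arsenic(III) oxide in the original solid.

87.44 %

As2O3 + 2 I2 + 2 H2O → As2O5 + 4 HI
n(I2) per titration = 0.01381 × 0.1702 = 2.350 × 10^-3 mol
From the 1:2 ratio, n(As2O3) in each aliquot = 1/2 × 2.350 × 10^-3 = 1.175 × 10^-3 mol
n(As2O3) in the whole flask = 1.175 × 10^-3 × 500.0/50.00 = 0.01175 mol
mass of As2O3 = 0.01175 × 197.84 = 2.325 g
% As2O3 = 2.325 / 2.659 × 100 = 87.44 %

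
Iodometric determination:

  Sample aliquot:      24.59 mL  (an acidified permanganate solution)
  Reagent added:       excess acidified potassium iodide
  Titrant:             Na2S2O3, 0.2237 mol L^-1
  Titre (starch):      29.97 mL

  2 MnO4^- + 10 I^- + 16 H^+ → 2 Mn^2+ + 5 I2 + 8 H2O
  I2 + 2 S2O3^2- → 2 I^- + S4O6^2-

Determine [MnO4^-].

0.05453 mol/L

n(S2O3^2-) = 0.02997 × 0.2237 = 6.704 × 10^-3 mol
n(I2) = n(S2O3^2-)/2 = 3.352 × 10^-3 mol
From the 2:5 ratio, n(MnO4^-) in the aliquot = 2/5 × 3.352 × 10^-3 = 1.341 × 10^-3 mol
[MnO4^-] = 1.341 × 10^-3 / 0.02459 = 0.05453 mol/L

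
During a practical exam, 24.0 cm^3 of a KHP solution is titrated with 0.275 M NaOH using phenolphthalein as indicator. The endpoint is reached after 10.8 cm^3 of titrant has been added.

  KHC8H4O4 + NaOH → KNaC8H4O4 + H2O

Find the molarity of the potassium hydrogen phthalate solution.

0.124 M

n(NaOH) = 0.0108 L × 0.275 mol/L = 2.97 × 10^-3 mol
n(KHC8H4O4) = 2.97 × 10^-3 mol (1:1 mole ratio)
[KHC8H4O4] = 2.97 × 10^-3 mol / 0.0240 L = 0.124 mol/L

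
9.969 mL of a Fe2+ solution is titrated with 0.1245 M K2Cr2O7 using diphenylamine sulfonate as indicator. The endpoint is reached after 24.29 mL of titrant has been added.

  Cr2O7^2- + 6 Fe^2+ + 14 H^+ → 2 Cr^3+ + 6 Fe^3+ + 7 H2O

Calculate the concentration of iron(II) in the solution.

1.820 M

n(K2Cr2O7) = 0.02429 L × 0.1245 mol/L = 3.024 × 10^-3 mol
From the 6:1 mole ratio, n(Fe2+) = 6/1 × 3.024 × 10^-3 = 0.01814 mol
[Fe2+] = 0.01814 mol / 0.009969 L = 1.820 mol/L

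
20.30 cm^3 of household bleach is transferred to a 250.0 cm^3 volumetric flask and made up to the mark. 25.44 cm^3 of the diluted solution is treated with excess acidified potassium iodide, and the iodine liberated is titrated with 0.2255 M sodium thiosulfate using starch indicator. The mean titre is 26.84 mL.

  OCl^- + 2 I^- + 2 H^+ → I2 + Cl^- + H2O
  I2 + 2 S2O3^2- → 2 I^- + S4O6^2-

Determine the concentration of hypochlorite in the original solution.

1.465 M

n(S2O3^2-) = 0.02684 × 0.2255 = 6.052 × 10^-3 mol
n(I2) = n(S2O3^2-)/2 = 3.026 × 10^-3 mol
n(OCl^-) in the aliquot = 3.026 × 10^-3 mol (1:1 ratio)
[OCl^-]_dilute = 3.026 × 10^-3 / 0.02544 = 0.1190 mol/L
[OCl^-]_original = 0.1190 × 250.0/20.30 = 1.465 mol/L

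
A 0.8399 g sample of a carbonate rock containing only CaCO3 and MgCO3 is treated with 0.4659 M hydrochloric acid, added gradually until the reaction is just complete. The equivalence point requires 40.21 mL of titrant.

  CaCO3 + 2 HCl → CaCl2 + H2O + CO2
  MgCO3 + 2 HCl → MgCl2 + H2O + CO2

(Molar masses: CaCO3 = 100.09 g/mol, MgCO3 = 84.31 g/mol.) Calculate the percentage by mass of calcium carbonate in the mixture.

n(HCl) = 0.04021 × 0.4659 = 0.01873 mol
Let x = n(CaCO3), y = n(MgCO3).
Titrant: 2x + 2y = 0.01873;  mass: 100.09x + 84.31y = 0.8399
Solving, x = 3.180 × 10^-3 mol, y = 6.187 × 10^-3 mol
mass of CaCO3 = 3.180 × 10^-3 × 100.09 = 0.3183 g
% CaCO3 = 0.3183 / 0.8399 × 100 = 37.89 %

37.89 %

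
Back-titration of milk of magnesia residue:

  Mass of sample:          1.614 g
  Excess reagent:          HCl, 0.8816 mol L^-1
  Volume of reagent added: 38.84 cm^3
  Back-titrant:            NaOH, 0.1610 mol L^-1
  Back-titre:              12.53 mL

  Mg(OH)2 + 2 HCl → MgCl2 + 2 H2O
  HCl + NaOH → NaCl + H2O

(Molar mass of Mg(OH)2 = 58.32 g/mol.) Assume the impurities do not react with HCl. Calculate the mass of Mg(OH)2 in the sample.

n(HCl) added = 0.03884 × 0.8816 = 0.03424 mol
n(NaOH) used in back-titration = 0.01253 × 0.1610 = 2.017 × 10^-3 mol
n(HCl) left over = 2.017 × 10^-3 mol (1:1 ratio)
n(HCl) consumed by analyte = 0.03424 − 2.017 × 10^-3 = 0.03222 mol
From the 1:2 ratio, n(Mg(OH)2) = 1/2 × 0.03222 = 0.01611 mol
mass of Mg(OH)2 = 0.01611 × 58.32 = 0.9397 g

0.9397 g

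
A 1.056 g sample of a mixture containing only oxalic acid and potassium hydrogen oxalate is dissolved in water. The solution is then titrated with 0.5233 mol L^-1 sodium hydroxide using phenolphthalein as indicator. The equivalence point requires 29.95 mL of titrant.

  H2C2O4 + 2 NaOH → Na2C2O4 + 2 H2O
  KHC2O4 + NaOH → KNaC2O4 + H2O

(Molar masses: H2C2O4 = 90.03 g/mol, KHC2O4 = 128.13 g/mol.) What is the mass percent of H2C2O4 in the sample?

n(NaOH) = 0.02995 × 0.5233 = 0.01567 mol
Let x = n(H2C2O4), y = n(KHC2O4).
Titrant: 2x + 1y = 0.01567;  mass: 90.03x + 128.13y = 1.056
Solving, x = 5.728 × 10^-3 mol, y = 4.217 × 10^-3 mol
mass of H2C2O4 = 5.728 × 10^-3 × 90.03 = 0.5157 g
% H2C2O4 = 0.5157 / 1.056 × 100 = 48.83 %

48.83 %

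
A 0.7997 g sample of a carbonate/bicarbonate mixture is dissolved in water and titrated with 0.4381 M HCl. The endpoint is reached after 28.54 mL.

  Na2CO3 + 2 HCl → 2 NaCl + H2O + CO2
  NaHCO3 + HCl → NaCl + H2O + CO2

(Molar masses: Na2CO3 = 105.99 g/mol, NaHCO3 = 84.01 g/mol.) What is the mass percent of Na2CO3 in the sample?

53.57 %

n(HCl) = 0.02854 × 0.4381 = 0.01250 mol
Let x = n(Na2CO3), y = n(NaHCO3).
Titrant: 2x + 1y = 0.01250;  mass: 105.99x + 84.01y = 0.7997
Solving, x = 4.042 × 10^-3 mol, y = 4.420 × 10^-3 mol
mass of Na2CO3 = 4.042 × 10^-3 × 105.99 = 0.4284 g
% Na2CO3 = 0.4284 / 0.7997 × 100 = 53.57 %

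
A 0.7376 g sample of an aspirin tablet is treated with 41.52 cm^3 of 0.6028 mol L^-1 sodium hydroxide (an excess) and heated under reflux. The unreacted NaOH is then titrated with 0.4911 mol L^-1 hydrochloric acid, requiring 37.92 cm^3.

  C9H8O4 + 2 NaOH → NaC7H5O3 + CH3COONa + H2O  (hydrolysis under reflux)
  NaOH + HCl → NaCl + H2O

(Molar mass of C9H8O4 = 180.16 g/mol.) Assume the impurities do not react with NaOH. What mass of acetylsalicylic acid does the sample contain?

0.5770 g

n(NaOH) added = 0.04152 × 0.6028 = 0.02503 mol
n(HCl) used in back-titration = 0.03792 × 0.4911 = 0.01862 mol
n(NaOH) left over = 0.01862 mol (1:1 ratio)
n(NaOH) consumed by analyte = 0.02503 − 0.01862 = 6.406 × 10^-3 mol
From the 1:2 ratio, n(C9H8O4) = 1/2 × 6.406 × 10^-3 = 3.203 × 10^-3 mol
mass of C9H8O4 = 3.203 × 10^-3 × 180.16 = 0.5770 g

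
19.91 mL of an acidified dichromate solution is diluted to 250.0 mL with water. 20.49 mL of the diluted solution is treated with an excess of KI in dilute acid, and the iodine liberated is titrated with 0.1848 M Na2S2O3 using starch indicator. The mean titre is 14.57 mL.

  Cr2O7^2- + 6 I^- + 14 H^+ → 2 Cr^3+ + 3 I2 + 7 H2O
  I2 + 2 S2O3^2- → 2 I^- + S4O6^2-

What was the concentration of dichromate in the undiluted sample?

n(S2O3^2-) = 0.01457 × 0.1848 = 2.693 × 10^-3 mol
n(I2) = n(S2O3^2-)/2 = 1.346 × 10^-3 mol
From the 1:3 ratio, n(Cr2O7^2-) in the aliquot = 1/3 × 1.346 × 10^-3 = 4.488 × 10^-4 mol
[Cr2O7^2-]_dilute = 4.488 × 10^-4 / 0.02049 = 0.02190 mol/L
[Cr2O7^2-]_original = 0.02190 × 250.0/19.91 = 0.2750 mol/L

0.2750 M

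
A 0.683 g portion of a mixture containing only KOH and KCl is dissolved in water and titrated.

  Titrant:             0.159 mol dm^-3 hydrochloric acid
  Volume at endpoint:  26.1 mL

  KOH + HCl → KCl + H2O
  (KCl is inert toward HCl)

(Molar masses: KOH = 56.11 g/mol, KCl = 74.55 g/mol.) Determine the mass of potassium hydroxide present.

n(HCl) = 0.0261 × 0.159 = 4.15 × 10^-3 mol
Let x = n(KOH), y = n(KCl).
Titrant: 1x = 4.15 × 10^-3;  mass: 56.11x + 74.55y = 0.683
Solving, x = 4.15 × 10^-3 mol, y = 6.04 × 10^-3 mol
mass of KOH = 4.15 × 10^-3 × 56.11 = 0.233 g

0.233 g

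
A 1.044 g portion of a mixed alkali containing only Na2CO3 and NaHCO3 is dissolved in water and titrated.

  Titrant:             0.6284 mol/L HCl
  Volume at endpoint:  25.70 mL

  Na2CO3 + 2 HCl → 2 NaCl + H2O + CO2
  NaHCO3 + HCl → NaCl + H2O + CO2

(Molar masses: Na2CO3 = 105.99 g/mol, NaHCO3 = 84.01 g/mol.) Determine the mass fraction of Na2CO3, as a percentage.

n(HCl) = 0.02570 × 0.6284 = 0.01615 mol
Let x = n(Na2CO3), y = n(NaHCO3).
Titrant: 2x + 1y = 0.01615;  mass: 105.99x + 84.01y = 1.044
Solving, x = 5.042 × 10^-3 mol, y = 6.066 × 10^-3 mol
mass of Na2CO3 = 5.042 × 10^-3 × 105.99 = 0.5344 g
% Na2CO3 = 0.5344 / 1.044 × 100 = 51.19 %

51.19 %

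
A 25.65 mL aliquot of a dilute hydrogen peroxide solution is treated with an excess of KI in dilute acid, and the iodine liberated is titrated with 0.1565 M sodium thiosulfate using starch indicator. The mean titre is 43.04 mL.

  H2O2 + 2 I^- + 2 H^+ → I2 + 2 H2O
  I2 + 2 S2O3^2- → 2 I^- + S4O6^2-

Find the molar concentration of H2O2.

0.1313 M

n(S2O3^2-) = 0.04304 × 0.1565 = 6.736 × 10^-3 mol
n(I2) = n(S2O3^2-)/2 = 3.368 × 10^-3 mol
n(H2O2) in the aliquot = 3.368 × 10^-3 mol (1:1 ratio)
[H2O2] = 3.368 × 10^-3 / 0.02565 = 0.1313 mol/L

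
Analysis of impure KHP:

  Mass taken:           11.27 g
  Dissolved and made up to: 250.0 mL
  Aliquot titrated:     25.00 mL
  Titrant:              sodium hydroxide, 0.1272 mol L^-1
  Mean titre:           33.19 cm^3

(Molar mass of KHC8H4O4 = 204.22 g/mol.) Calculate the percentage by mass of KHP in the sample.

76.50 %

KHC8H4O4 + NaOH → KNaC8H4O4 + H2O
n(NaOH) per titration = 0.03319 × 0.1272 = 4.222 × 10^-3 mol
n(KHC8H4O4) in each aliquot = 4.222 × 10^-3 mol (1:1 ratio)
n(KHC8H4O4) in the whole flask = 4.222 × 10^-3 × 250.0/25.00 = 0.04222 mol
mass of KHC8H4O4 = 0.04222 × 204.22 = 8.622 g
% KHC8H4O4 = 8.622 / 11.27 × 100 = 76.50 %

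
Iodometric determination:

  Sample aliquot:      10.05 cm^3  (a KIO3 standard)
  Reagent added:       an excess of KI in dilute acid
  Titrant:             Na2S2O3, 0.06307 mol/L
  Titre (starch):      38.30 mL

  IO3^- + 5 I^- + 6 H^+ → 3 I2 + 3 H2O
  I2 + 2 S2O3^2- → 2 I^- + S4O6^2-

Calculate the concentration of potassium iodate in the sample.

n(S2O3^2-) = 0.03830 × 0.06307 = 2.416 × 10^-3 mol
n(I2) = n(S2O3^2-)/2 = 1.208 × 10^-3 mol
From the 1:3 ratio, n(IO3^-) in the aliquot = 1/3 × 1.208 × 10^-3 = 4.026 × 10^-4 mol
[IO3^-] = 4.026 × 10^-4 / 0.01005 = 0.04006 mol/L

0.04006 mol/L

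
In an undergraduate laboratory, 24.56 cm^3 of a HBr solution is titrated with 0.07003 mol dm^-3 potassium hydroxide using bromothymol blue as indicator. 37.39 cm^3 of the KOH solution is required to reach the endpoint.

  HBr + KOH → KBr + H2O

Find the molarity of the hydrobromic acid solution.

n(KOH) = 0.03739 L × 0.07003 mol/L = 2.618 × 10^-3 mol
n(HBr) = 2.618 × 10^-3 mol (1:1 mole ratio)
[HBr] = 2.618 × 10^-3 mol / 0.02456 L = 0.1066 mol/L

0.1066 mol/L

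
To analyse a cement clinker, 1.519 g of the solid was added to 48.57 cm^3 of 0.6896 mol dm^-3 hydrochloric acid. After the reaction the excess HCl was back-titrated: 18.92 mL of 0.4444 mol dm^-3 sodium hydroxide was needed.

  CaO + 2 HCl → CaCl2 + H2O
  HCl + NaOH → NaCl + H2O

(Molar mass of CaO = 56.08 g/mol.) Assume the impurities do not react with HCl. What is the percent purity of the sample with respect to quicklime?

46.31 %

n(HCl) added = 0.04857 × 0.6896 = 0.03349 mol
n(NaOH) used in back-titration = 0.01892 × 0.4444 = 8.408 × 10^-3 mol
n(HCl) left over = 8.408 × 10^-3 mol (1:1 ratio)
n(HCl) consumed by analyte = 0.03349 − 8.408 × 10^-3 = 0.02509 mol
From the 1:2 ratio, n(CaO) = 1/2 × 0.02509 = 0.01254 mol
mass of CaO = 0.01254 × 56.08 = 0.7034 g
% CaO = 0.7034 / 1.519 × 100 = 46.31 %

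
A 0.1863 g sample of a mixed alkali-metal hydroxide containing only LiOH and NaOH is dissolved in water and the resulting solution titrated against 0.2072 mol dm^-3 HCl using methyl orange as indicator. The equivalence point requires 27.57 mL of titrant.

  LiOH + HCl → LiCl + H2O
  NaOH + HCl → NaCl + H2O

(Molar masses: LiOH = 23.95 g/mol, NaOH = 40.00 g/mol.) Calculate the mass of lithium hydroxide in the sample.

n(HCl) = 0.02757 × 0.2072 = 5.713 × 10^-3 mol
Let x = n(LiOH), y = n(NaOH).
Titrant: 1x + 1y = 5.713 × 10^-3;  mass: 23.95x + 40.00y = 0.1863
Solving, x = 2.629 × 10^-3 mol, y = 3.083 × 10^-3 mol
mass of LiOH = 2.629 × 10^-3 × 23.95 = 0.06297 g

0.06297 g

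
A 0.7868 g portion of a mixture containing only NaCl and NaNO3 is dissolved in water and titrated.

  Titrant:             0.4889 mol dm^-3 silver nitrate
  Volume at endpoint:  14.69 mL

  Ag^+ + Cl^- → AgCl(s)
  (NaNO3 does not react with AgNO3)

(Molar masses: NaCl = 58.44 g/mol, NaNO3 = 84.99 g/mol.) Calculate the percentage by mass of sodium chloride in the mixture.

53.34 %

n(AgNO3) = 0.01469 × 0.4889 = 7.182 × 10^-3 mol
Let x = n(NaCl), y = n(NaNO3).
Titrant: 1x = 7.182 × 10^-3;  mass: 58.44x + 84.99y = 0.7868
Solving, x = 7.182 × 10^-3 mol, y = 4.319 × 10^-3 mol
mass of NaCl = 7.182 × 10^-3 × 58.44 = 0.4197 g
% NaCl = 0.4197 / 0.7868 × 100 = 53.34 %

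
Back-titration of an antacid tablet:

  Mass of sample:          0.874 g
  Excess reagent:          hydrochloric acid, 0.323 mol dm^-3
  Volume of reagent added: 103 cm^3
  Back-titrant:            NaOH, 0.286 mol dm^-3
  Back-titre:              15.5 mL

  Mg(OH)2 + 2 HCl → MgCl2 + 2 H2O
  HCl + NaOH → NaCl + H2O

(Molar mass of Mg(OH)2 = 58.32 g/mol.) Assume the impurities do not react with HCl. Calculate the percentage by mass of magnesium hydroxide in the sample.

n(HCl) added = 0.103 × 0.323 = 0.0333 mol
n(NaOH) used in back-titration = 0.0155 × 0.286 = 4.43 × 10^-3 mol
n(HCl) left over = 4.43 × 10^-3 mol (1:1 ratio)
n(HCl) consumed by analyte = 0.0333 − 4.43 × 10^-3 = 0.0288 mol
From the 1:2 ratio, n(Mg(OH)2) = 1/2 × 0.0288 = 0.0144 mol
mass of Mg(OH)2 = 0.0144 × 58.32 = 0.841 g
% Mg(OH)2 = 0.841 / 0.874 × 100 = 96.2 %

96.2 %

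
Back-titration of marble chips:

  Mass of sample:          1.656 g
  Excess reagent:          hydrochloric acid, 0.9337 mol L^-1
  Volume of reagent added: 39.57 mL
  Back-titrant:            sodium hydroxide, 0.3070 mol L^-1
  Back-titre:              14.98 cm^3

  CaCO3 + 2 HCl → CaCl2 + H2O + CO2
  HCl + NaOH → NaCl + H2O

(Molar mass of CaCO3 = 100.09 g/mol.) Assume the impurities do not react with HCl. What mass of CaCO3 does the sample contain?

n(HCl) added = 0.03957 × 0.9337 = 0.03695 mol
n(NaOH) used in back-titration = 0.01498 × 0.3070 = 4.599 × 10^-3 mol
n(HCl) left over = 4.599 × 10^-3 mol (1:1 ratio)
n(HCl) consumed by analyte = 0.03695 − 4.599 × 10^-3 = 0.03235 mol
From the 1:2 ratio, n(CaCO3) = 1/2 × 0.03235 = 0.01617 mol
mass of CaCO3 = 0.01617 × 100.09 = 1.619 g

1.619 g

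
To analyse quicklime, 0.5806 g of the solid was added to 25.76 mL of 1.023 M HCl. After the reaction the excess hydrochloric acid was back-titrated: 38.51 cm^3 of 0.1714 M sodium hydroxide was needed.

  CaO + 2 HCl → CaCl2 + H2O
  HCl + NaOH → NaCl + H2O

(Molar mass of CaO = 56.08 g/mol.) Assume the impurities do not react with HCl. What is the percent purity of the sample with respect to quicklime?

95.39 %

n(HCl) added = 0.02576 × 1.023 = 0.02635 mol
n(NaOH) used in back-titration = 0.03851 × 0.1714 = 6.601 × 10^-3 mol
n(HCl) left over = 6.601 × 10^-3 mol (1:1 ratio)
n(HCl) consumed by analyte = 0.02635 − 6.601 × 10^-3 = 0.01975 mol
From the 1:2 ratio, n(CaO) = 1/2 × 0.01975 = 9.876 × 10^-3 mol
mass of CaO = 9.876 × 10^-3 × 56.08 = 0.5538 g
% CaO = 0.5538 / 0.5806 × 100 = 95.39 %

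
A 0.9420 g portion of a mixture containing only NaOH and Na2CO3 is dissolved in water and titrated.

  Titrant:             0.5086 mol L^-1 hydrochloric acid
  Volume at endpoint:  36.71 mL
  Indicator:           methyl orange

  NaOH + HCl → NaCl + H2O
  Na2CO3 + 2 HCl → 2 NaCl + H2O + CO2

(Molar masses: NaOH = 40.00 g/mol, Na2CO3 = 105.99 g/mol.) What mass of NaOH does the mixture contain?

n(HCl) = 0.03671 × 0.5086 = 0.01867 mol
Let x = n(NaOH), y = n(Na2CO3).
Titrant: 1x + 2y = 0.01867;  mass: 40.00x + 105.99y = 0.9420
Solving, x = 3.652 × 10^-3 mol, y = 7.509 × 10^-3 mol
mass of NaOH = 3.652 × 10^-3 × 40.00 = 0.1461 g

0.1461 g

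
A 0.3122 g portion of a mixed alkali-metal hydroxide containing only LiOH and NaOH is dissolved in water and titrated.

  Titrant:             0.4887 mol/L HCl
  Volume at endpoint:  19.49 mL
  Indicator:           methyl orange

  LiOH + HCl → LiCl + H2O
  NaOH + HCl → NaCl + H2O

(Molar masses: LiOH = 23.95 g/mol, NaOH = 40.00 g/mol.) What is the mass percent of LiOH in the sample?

n(HCl) = 0.01949 × 0.4887 = 9.525 × 10^-3 mol
Let x = n(LiOH), y = n(NaOH).
Titrant: 1x + 1y = 9.525 × 10^-3;  mass: 23.95x + 40.00y = 0.3122
Solving, x = 4.286 × 10^-3 mol, y = 5.239 × 10^-3 mol
mass of LiOH = 4.286 × 10^-3 × 23.95 = 0.1027 g
% LiOH = 0.1027 / 0.3122 × 100 = 32.88 %

32.88 %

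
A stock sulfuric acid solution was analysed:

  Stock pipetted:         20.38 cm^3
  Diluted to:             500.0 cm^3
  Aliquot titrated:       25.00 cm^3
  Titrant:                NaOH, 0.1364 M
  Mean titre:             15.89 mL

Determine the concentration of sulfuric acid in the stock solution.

1.063 M

H2SO4 + 2 NaOH → Na2SO4 + 2 H2O
n(NaOH) = 0.01589 × 0.1364 = 2.167 × 10^-3 mol
From the 1:2 ratio, n(H2SO4) in the aliquot = 1/2 × 2.167 × 10^-3 = 1.084 × 10^-3 mol
[H2SO4]_dilute = 1.084 × 10^-3 / 0.02500 = 0.04335 mol/L
Dilution factor = 500.0 / 20.38 = 24.53
[H2SO4]_stock = 0.04335 × 24.53 = 1.063 mol/L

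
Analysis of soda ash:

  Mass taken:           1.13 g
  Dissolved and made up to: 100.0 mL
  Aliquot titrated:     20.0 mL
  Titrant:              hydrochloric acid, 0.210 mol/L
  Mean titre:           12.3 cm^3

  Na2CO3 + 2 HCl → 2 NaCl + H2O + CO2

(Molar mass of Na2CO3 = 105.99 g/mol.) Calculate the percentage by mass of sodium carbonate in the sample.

n(HCl) per titration = 0.0123 × 0.210 = 2.58 × 10^-3 mol
From the 1:2 ratio, n(Na2CO3) in each aliquot = 1/2 × 2.58 × 10^-3 = 1.29 × 10^-3 mol
n(Na2CO3) in the whole flask = 1.29 × 10^-3 × 100.0/20.0 = 6.46 × 10^-3 mol
mass of Na2CO3 = 6.46 × 10^-3 × 105.99 = 0.684 g
% Na2CO3 = 0.684 / 1.13 × 100 = 60.6 %

60.6 %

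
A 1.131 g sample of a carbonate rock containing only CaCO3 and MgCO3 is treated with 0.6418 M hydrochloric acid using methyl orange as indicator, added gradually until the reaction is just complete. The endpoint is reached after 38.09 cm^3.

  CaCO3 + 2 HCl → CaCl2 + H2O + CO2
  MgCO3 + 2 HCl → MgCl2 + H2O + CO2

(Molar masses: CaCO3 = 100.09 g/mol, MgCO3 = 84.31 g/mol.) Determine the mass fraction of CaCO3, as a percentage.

56.35 %

n(HCl) = 0.03809 × 0.6418 = 0.02445 mol
Let x = n(CaCO3), y = n(MgCO3).
Titrant: 2x + 2y = 0.02445;  mass: 100.09x + 84.31y = 1.131
Solving, x = 6.367 × 10^-3 mol, y = 5.856 × 10^-3 mol
mass of CaCO3 = 6.367 × 10^-3 × 100.09 = 0.6373 g
% CaCO3 = 0.6373 / 1.131 × 100 = 56.35 %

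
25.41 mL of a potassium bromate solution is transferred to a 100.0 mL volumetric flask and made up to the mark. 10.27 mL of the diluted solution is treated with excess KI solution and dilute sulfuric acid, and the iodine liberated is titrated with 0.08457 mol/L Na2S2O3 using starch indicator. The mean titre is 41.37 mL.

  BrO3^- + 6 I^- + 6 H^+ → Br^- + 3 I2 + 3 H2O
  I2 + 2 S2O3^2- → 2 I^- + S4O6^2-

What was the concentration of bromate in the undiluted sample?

0.2234 mol/L

n(S2O3^2-) = 0.04137 × 0.08457 = 3.499 × 10^-3 mol
n(I2) = n(S2O3^2-)/2 = 1.749 × 10^-3 mol
From the 1:3 ratio, n(BrO3^-) in the aliquot = 1/3 × 1.749 × 10^-3 = 5.831 × 10^-4 mol
[BrO3^-]_dilute = 5.831 × 10^-4 / 0.01027 = 0.05678 mol/L
[BrO3^-]_original = 0.05678 × 100.0/25.41 = 0.2234 mol/L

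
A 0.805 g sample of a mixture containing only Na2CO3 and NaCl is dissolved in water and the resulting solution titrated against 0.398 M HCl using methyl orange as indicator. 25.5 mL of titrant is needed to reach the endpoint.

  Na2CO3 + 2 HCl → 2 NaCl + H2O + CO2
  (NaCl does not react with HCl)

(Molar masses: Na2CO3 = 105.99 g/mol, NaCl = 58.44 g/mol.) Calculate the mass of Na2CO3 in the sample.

0.538 g

n(HCl) = 0.0255 × 0.398 = 0.0101 mol
Let x = n(Na2CO3), y = n(NaCl).
Titrant: 2x = 0.0101;  mass: 105.99x + 58.44y = 0.805
Solving, x = 5.07 × 10^-3 mol, y = 4.57 × 10^-3 mol
mass of Na2CO3 = 5.07 × 10^-3 × 105.99 = 0.538 g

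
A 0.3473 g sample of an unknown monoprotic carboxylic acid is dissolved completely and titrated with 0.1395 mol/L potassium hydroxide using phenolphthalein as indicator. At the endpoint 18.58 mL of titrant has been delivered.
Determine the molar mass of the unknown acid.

n(KOH) = 0.01858 L × 0.1395 mol/L = 2.592 × 10^-3 mol
n(HA) = 2.592 × 10^-3 mol (1:1 ratio)
M = m / n = 0.3473 g / 2.592 × 10^-3 mol = 134.0 g/mol

134.0 g/mol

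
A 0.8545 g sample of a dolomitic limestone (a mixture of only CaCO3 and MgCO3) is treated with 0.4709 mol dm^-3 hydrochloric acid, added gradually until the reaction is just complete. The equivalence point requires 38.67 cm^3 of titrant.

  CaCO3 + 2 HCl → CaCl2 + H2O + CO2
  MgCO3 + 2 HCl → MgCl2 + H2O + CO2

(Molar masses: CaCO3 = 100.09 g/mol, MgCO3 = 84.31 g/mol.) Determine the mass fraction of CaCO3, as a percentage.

n(HCl) = 0.03867 × 0.4709 = 0.01821 mol
Let x = n(CaCO3), y = n(MgCO3).
Titrant: 2x + 2y = 0.01821;  mass: 100.09x + 84.31y = 0.8545
Solving, x = 5.505 × 10^-3 mol, y = 3.600 × 10^-3 mol
mass of CaCO3 = 5.505 × 10^-3 × 100.09 = 0.5510 g
% CaCO3 = 0.5510 / 0.8545 × 100 = 64.48 %

64.48 %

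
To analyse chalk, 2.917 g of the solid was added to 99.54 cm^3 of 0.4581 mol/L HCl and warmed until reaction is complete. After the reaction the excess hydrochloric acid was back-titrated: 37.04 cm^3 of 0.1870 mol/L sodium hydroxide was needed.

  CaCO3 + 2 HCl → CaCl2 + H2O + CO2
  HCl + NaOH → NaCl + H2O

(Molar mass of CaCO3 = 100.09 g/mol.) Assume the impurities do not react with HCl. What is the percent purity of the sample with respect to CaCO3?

n(HCl) added = 0.09954 × 0.4581 = 0.04560 mol
n(NaOH) used in back-titration = 0.03704 × 0.1870 = 6.926 × 10^-3 mol
n(HCl) left over = 6.926 × 10^-3 mol (1:1 ratio)
n(HCl) consumed by analyte = 0.04560 − 6.926 × 10^-3 = 0.03867 mol
From the 1:2 ratio, n(CaCO3) = 1/2 × 0.03867 = 0.01934 mol
mass of CaCO3 = 0.01934 × 100.09 = 1.935 g
% CaCO3 = 1.935 / 2.917 × 100 = 66.35 %

66.35 %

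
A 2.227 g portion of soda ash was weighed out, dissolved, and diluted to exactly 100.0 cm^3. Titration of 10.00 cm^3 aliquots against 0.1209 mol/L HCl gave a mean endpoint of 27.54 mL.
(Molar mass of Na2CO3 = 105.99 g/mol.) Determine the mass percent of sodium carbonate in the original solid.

Na2CO3 + 2 HCl → 2 NaCl + H2O + CO2
n(HCl) per titration = 0.02754 × 0.1209 = 3.330 × 10^-3 mol
From the 1:2 ratio, n(Na2CO3) in each aliquot = 1/2 × 3.330 × 10^-3 = 1.665 × 10^-3 mol
n(Na2CO3) in the whole flask = 1.665 × 10^-3 × 100.0/10.00 = 0.01665 mol
mass of Na2CO3 = 0.01665 × 105.99 = 1.765 g
% Na2CO3 = 1.765 / 2.227 × 100 = 79.23 %

79.23 %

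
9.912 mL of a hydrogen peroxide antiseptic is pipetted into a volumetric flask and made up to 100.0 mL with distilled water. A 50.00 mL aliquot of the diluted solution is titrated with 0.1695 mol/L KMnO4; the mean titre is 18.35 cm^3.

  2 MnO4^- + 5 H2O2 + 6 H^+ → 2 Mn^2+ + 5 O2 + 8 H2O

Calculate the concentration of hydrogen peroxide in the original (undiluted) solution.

1.569 mol/L

n(KMnO4) = 0.01835 × 0.1695 = 3.110 × 10^-3 mol
From the 5:2 ratio, n(H2O2) in the aliquot = 5/2 × 3.110 × 10^-3 = 7.776 × 10^-3 mol
[H2O2]_dilute = 7.776 × 10^-3 / 0.05000 = 0.1555 mol/L
Dilution factor = 100.0 / 9.912 = 10.09
[H2O2]_stock = 0.1555 × 10.09 = 1.569 mol/L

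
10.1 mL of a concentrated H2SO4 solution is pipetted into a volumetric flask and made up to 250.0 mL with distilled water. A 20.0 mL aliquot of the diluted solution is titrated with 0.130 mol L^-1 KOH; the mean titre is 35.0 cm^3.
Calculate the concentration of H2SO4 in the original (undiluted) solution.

2.82 mol/L

H2SO4 + 2 KOH → K2SO4 + 2 H2O
n(KOH) = 0.0350 × 0.130 = 4.55 × 10^-3 mol
From the 1:2 ratio, n(H2SO4) in the aliquot = 1/2 × 4.55 × 10^-3 = 2.27 × 10^-3 mol
[H2SO4]_dilute = 2.27 × 10^-3 / 0.0200 = 0.114 mol/L
Dilution factor = 250.0 / 10.1 = 24.75
[H2SO4]_stock = 0.114 × 24.75 = 2.82 mol/L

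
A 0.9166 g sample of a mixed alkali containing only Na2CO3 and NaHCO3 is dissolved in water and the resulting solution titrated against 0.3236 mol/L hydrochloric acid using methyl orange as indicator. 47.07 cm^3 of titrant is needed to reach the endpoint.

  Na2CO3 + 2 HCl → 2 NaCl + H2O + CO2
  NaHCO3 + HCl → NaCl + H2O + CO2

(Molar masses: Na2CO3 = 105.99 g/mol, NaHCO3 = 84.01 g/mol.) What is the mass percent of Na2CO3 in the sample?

n(HCl) = 0.04707 × 0.3236 = 0.01523 mol
Let x = n(Na2CO3), y = n(NaHCO3).
Titrant: 2x + 1y = 0.01523;  mass: 105.99x + 84.01y = 0.9166
Solving, x = 5.852 × 10^-3 mol, y = 3.527 × 10^-3 mol
mass of Na2CO3 = 5.852 × 10^-3 × 105.99 = 0.6203 g
% Na2CO3 = 0.6203 / 0.9166 × 100 = 67.67 %

67.67 %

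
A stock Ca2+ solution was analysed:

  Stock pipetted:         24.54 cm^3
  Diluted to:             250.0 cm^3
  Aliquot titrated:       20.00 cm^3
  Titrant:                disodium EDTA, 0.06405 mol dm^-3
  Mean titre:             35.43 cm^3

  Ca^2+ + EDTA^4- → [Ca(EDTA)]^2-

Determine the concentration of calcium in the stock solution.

1.156 mol/L

n(EDTA) = 0.03543 × 0.06405 = 2.269 × 10^-3 mol
n(Ca2+) in the aliquot = 2.269 × 10^-3 mol (1:1 ratio)
[Ca2+]_dilute = 2.269 × 10^-3 / 0.02000 = 0.1135 mol/L
Dilution factor = 250.0 / 24.54 = 10.19
[Ca2+]_stock = 0.1135 × 10.19 = 1.156 mol/L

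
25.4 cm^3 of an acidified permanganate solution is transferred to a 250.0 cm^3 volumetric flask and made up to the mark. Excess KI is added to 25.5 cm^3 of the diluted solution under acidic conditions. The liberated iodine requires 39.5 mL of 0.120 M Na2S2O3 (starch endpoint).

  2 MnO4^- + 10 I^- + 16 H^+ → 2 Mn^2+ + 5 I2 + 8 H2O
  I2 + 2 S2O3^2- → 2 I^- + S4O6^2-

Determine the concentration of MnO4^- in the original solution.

n(S2O3^2-) = 0.0395 × 0.120 = 4.74 × 10^-3 mol
n(I2) = n(S2O3^2-)/2 = 2.37 × 10^-3 mol
From the 2:5 ratio, n(MnO4^-) in the aliquot = 2/5 × 2.37 × 10^-3 = 9.48 × 10^-4 mol
[MnO4^-]_dilute = 9.48 × 10^-4 / 0.0255 = 0.0372 mol/L
[MnO4^-]_original = 0.0372 × 250.0/25.4 = 0.366 mol/L

0.366 M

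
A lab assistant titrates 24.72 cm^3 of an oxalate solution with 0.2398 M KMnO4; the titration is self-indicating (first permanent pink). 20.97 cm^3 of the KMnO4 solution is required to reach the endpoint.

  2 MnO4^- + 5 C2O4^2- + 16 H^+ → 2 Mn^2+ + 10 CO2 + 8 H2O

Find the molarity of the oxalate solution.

n(KMnO4) = 0.02097 L × 0.2398 mol/L = 5.029 × 10^-3 mol
From the 5:2 mole ratio, n(C2O4^2-) = 5/2 × 5.029 × 10^-3 = 0.01257 mol
[C2O4^2-] = 0.01257 mol / 0.02472 L = 0.5086 mol/L

0.5086 M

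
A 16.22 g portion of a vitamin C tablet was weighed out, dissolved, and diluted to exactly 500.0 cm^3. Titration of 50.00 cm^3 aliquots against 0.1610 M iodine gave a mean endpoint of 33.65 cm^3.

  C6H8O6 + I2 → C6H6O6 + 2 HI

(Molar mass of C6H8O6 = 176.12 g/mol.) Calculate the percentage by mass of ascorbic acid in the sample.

n(I2) per titration = 0.03365 × 0.1610 = 5.418 × 10^-3 mol
n(C6H8O6) in each aliquot = 5.418 × 10^-3 mol (1:1 ratio)
n(C6H8O6) in the whole flask = 5.418 × 10^-3 × 500.0/50.00 = 0.05418 mol
mass of C6H8O6 = 0.05418 × 176.12 = 9.542 g
% C6H8O6 = 9.542 / 16.22 × 100 = 58.83 %

58.83 %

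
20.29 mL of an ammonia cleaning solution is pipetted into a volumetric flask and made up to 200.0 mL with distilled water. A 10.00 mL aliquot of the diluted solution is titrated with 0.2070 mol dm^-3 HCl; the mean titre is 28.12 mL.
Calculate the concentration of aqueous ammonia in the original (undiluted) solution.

NH3 + HCl → NH4Cl
n(HCl) = 0.02812 × 0.2070 = 5.821 × 10^-3 mol
n(NH3) in the aliquot = 5.821 × 10^-3 mol (1:1 ratio)
[NH3]_dilute = 5.821 × 10^-3 / 0.01000 = 0.5821 mol/L
Dilution factor = 200.0 / 20.29 = 9.857
[NH3]_stock = 0.5821 × 9.857 = 5.738 mol/L

5.738 mol/L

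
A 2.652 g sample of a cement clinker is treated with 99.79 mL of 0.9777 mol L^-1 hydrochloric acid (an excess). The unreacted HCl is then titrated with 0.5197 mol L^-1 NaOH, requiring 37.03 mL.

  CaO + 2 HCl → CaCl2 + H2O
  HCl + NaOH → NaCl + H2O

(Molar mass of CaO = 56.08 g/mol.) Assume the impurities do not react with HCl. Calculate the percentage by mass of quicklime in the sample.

82.81 %

n(HCl) added = 0.09979 × 0.9777 = 0.09756 mol
n(NaOH) used in back-titration = 0.03703 × 0.5197 = 0.01924 mol
n(HCl) left over = 0.01924 mol (1:1 ratio)
n(HCl) consumed by analyte = 0.09756 − 0.01924 = 0.07832 mol
From the 1:2 ratio, n(CaO) = 1/2 × 0.07832 = 0.03916 mol
mass of CaO = 0.03916 × 56.08 = 2.196 g
% CaO = 2.196 / 2.652 × 100 = 82.81 %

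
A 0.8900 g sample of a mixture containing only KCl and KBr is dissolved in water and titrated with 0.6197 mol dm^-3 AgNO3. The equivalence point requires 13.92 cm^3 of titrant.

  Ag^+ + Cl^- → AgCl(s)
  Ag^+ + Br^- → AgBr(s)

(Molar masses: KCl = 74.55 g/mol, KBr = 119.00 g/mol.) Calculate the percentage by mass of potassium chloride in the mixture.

n(AgNO3) = 0.01392 × 0.6197 = 8.626 × 10^-3 mol
Let x = n(KCl), y = n(KBr).
Titrant: 1x + 1y = 8.626 × 10^-3;  mass: 74.55x + 119.00y = 0.8900
Solving, x = 3.071 × 10^-3 mol, y = 5.555 × 10^-3 mol
mass of KCl = 3.071 × 10^-3 × 74.55 = 0.2290 g
% KCl = 0.2290 / 0.8900 × 100 = 25.73 %

25.73 %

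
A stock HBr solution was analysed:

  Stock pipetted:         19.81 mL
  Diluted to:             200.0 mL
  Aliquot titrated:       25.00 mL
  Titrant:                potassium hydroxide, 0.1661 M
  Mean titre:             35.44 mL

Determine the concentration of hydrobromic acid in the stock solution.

HBr + KOH → KBr + H2O
n(KOH) = 0.03544 × 0.1661 = 5.887 × 10^-3 mol
n(HBr) in the aliquot = 5.887 × 10^-3 mol (1:1 ratio)
[HBr]_dilute = 5.887 × 10^-3 / 0.02500 = 0.2355 mol/L
Dilution factor = 200.0 / 19.81 = 10.10
[HBr]_stock = 0.2355 × 10.10 = 2.377 mol/L

2.377 M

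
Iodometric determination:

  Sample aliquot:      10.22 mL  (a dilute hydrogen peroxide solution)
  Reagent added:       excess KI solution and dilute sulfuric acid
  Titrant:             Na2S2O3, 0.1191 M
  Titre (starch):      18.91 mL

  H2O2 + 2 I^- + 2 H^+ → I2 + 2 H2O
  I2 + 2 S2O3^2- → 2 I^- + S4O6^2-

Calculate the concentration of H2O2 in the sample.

0.1102 M

n(S2O3^2-) = 0.01891 × 0.1191 = 2.252 × 10^-3 mol
n(I2) = n(S2O3^2-)/2 = 1.126 × 10^-3 mol
n(H2O2) in the aliquot = 1.126 × 10^-3 mol (1:1 ratio)
[H2O2] = 1.126 × 10^-3 / 0.01022 = 0.1102 mol/L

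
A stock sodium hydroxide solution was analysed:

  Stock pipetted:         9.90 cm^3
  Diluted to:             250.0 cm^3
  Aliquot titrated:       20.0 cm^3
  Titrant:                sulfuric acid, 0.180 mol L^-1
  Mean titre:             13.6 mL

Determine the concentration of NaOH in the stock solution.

2 NaOH + H2SO4 → Na2SO4 + 2 H2O
n(H2SO4) = 0.0136 × 0.180 = 2.45 × 10^-3 mol
From the 2:1 ratio, n(NaOH) in the aliquot = 2/1 × 2.45 × 10^-3 = 4.90 × 10^-3 mol
[NaOH]_dilute = 4.90 × 10^-3 / 0.0200 = 0.245 mol/L
Dilution factor = 250.0 / 9.90 = 25.25
[NaOH]_stock = 0.245 × 25.25 = 6.18 mol/L

6.18 mol/L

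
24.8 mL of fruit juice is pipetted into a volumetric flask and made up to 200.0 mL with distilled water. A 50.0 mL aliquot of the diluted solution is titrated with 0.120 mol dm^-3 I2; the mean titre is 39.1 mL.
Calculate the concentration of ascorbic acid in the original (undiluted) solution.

C6H8O6 + I2 → C6H6O6 + 2 HI
n(I2) = 0.0391 × 0.120 = 4.69 × 10^-3 mol
n(C6H8O6) in the aliquot = 4.69 × 10^-3 mol (1:1 ratio)
[C6H8O6]_dilute = 4.69 × 10^-3 / 0.0500 = 0.0938 mol/L
Dilution factor = 200.0 / 24.8 = 8.065
[C6H8O6]_stock = 0.0938 × 8.065 = 0.757 mol/L

0.757 mol/L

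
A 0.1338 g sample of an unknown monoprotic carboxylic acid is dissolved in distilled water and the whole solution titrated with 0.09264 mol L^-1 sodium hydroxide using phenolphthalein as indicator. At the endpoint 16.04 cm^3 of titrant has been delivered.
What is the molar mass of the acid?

90.04 g/mol

n(NaOH) = 0.01604 L × 0.09264 mol/L = 1.486 × 10^-3 mol
n(HA) = 1.486 × 10^-3 mol (1:1 ratio)
M = m / n = 0.1338 g / 1.486 × 10^-3 mol = 90.04 g/mol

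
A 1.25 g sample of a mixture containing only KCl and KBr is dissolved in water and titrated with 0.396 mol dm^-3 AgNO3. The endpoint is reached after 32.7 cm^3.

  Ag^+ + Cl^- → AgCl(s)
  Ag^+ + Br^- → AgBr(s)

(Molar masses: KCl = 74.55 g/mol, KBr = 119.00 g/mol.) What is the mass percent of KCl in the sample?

39.0 %

n(AgNO3) = 0.0327 × 0.396 = 0.0129 mol
Let x = n(KCl), y = n(KBr).
Titrant: 1x + 1y = 0.0129;  mass: 74.55x + 119.00y = 1.25
Solving, x = 6.55 × 10^-3 mol, y = 6.40 × 10^-3 mol
mass of KCl = 6.55 × 10^-3 × 74.55 = 0.488 g
% KCl = 0.488 / 1.25 × 100 = 39.0 %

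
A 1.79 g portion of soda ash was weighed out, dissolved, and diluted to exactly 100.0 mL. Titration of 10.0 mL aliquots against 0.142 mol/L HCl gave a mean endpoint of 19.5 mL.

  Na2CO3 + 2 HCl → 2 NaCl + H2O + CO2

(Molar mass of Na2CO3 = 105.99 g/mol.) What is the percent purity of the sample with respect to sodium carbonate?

82.0 %

n(HCl) per titration = 0.0195 × 0.142 = 2.77 × 10^-3 mol
From the 1:2 ratio, n(Na2CO3) in each aliquot = 1/2 × 2.77 × 10^-3 = 1.38 × 10^-3 mol
n(Na2CO3) in the whole flask = 1.38 × 10^-3 × 100.0/10.0 = 0.0138 mol
mass of Na2CO3 = 0.0138 × 105.99 = 1.47 g
% Na2CO3 = 1.47 / 1.79 × 100 = 82.0 %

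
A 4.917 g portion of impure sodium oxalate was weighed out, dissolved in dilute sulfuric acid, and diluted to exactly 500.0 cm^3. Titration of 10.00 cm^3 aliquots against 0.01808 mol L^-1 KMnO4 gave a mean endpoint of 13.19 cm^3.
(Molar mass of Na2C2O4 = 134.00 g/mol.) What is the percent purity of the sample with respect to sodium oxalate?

2 MnO4^- + 5 C2O4^2- + 16 H^+ → 2 Mn^2+ + 10 CO2 + 8 H2O
n(KMnO4) per titration = 0.01319 × 0.01808 = 2.385 × 10^-4 mol
From the 5:2 ratio, n(Na2C2O4) in each aliquot = 5/2 × 2.385 × 10^-4 = 5.962 × 10^-4 mol
n(Na2C2O4) in the whole flask = 5.962 × 10^-4 × 500.0/10.00 = 0.02981 mol
mass of Na2C2O4 = 0.02981 × 134.00 = 3.994 g
% Na2C2O4 = 3.994 / 4.917 × 100 = 81.24 %

81.24 %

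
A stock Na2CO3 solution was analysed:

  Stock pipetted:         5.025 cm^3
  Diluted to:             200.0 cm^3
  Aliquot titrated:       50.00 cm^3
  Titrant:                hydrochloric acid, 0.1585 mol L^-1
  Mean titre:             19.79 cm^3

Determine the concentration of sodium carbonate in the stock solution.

Na2CO3 + 2 HCl → 2 NaCl + H2O + CO2
n(HCl) = 0.01979 × 0.1585 = 3.137 × 10^-3 mol
From the 1:2 ratio, n(Na2CO3) in the aliquot = 1/2 × 3.137 × 10^-3 = 1.568 × 10^-3 mol
[Na2CO3]_dilute = 1.568 × 10^-3 / 0.05000 = 0.03137 mol/L
Dilution factor = 200.0 / 5.025 = 39.80
[Na2CO3]_stock = 0.03137 × 39.80 = 1.248 mol/L

1.248 mol/L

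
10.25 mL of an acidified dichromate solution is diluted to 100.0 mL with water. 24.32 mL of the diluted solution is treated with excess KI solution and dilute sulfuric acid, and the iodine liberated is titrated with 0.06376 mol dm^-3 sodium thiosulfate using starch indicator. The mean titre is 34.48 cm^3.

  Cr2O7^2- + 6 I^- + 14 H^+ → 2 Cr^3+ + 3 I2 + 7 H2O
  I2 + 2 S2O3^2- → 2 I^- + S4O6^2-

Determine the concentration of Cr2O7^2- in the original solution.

0.1470 mol/L

n(S2O3^2-) = 0.03448 × 0.06376 = 2.198 × 10^-3 mol
n(I2) = n(S2O3^2-)/2 = 1.099 × 10^-3 mol
From the 1:3 ratio, n(Cr2O7^2-) in the aliquot = 1/3 × 1.099 × 10^-3 = 3.664 × 10^-4 mol
[Cr2O7^2-]_dilute = 3.664 × 10^-4 / 0.02432 = 0.01507 mol/L
[Cr2O7^2-]_original = 0.01507 × 100.0/10.25 = 0.1470 mol/L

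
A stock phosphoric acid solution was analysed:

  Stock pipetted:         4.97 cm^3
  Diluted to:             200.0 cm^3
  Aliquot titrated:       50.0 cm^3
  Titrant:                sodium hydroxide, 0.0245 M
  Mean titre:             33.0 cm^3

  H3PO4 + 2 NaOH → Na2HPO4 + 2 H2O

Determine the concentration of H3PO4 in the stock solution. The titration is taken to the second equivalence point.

0.325 M

n(NaOH) = 0.0330 × 0.0245 = 8.08 × 10^-4 mol
From the 1:2 ratio, n(H3PO4) in the aliquot = 1/2 × 8.08 × 10^-4 = 4.04 × 10^-4 mol
[H3PO4]_dilute = 4.04 × 10^-4 / 0.0500 = 0.00808 mol/L
Dilution factor = 200.0 / 4.97 = 40.24
[H3PO4]_stock = 0.00808 × 40.24 = 0.325 mol/L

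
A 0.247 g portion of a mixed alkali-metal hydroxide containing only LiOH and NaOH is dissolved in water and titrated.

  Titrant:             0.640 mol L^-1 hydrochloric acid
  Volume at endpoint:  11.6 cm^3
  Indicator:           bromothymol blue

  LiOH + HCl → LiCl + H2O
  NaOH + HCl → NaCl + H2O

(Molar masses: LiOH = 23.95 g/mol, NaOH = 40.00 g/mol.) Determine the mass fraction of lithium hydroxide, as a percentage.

n(HCl) = 0.0116 × 0.640 = 7.42 × 10^-3 mol
Let x = n(LiOH), y = n(NaOH).
Titrant: 1x + 1y = 7.42 × 10^-3;  mass: 23.95x + 40.00y = 0.247
Solving, x = 3.11 × 10^-3 mol, y = 4.31 × 10^-3 mol
mass of LiOH = 3.11 × 10^-3 × 23.95 = 0.0746 g
% LiOH = 0.0746 / 0.247 × 100 = 30.2 %

30.2 %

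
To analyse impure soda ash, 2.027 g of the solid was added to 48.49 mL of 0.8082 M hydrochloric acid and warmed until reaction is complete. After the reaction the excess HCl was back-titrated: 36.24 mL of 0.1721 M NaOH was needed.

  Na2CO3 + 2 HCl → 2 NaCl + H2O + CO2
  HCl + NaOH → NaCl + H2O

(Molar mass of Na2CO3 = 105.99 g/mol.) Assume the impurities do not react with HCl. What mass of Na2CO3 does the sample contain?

n(HCl) added = 0.04849 × 0.8082 = 0.03919 mol
n(NaOH) used in back-titration = 0.03624 × 0.1721 = 6.237 × 10^-3 mol
n(HCl) left over = 6.237 × 10^-3 mol (1:1 ratio)
n(HCl) consumed by analyte = 0.03919 − 6.237 × 10^-3 = 0.03295 mol
From the 1:2 ratio, n(Na2CO3) = 1/2 × 0.03295 = 0.01648 mol
mass of Na2CO3 = 0.01648 × 105.99 = 1.746 g

1.746 g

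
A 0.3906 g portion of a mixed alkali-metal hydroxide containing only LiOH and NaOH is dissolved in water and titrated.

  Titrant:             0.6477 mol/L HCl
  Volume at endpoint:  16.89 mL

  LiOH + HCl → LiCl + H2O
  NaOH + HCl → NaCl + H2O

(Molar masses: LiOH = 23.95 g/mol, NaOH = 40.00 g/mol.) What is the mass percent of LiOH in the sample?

n(HCl) = 0.01689 × 0.6477 = 0.01094 mol
Let x = n(LiOH), y = n(NaOH).
Titrant: 1x + 1y = 0.01094;  mass: 23.95x + 40.00y = 0.3906
Solving, x = 2.927 × 10^-3 mol, y = 8.012 × 10^-3 mol
mass of LiOH = 2.927 × 10^-3 × 23.95 = 0.07011 g
% LiOH = 0.07011 / 0.3906 × 100 = 17.95 %

17.95 %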